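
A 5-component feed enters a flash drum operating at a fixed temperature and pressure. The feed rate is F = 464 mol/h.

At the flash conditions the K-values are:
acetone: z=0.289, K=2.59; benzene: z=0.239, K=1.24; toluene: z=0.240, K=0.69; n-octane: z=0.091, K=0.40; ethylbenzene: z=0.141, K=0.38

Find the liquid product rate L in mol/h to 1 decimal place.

Material balance + equilibrium reduce to Σ zᵢ(Kᵢ−1)/(1+V/F(Kᵢ−1)) = 0.
g(0) = ΣzᵢKᵢ − 1 = 0.300 and g(1) = 1 − Σzᵢ/Kᵢ = -0.251, so a root lies in (0, 1).
Iterate (Newton) starting at V/F = 0.59:
  V/F = 0.590: g = -0.0261, g' = -0.453 → V/F = 0.532
Converged at V/F = 0.532.
Then V = V/F·F = 0.5321·464 = 246.9 mol/h and L = F − V = 217.1 mol/h.

L = 217.1 mol/h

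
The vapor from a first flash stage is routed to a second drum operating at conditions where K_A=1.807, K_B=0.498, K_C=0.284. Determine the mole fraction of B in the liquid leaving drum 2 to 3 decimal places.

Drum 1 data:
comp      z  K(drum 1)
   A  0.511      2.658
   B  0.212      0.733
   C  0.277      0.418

Drum 1:
Material balance + equilibrium reduce to Σ zᵢ(Kᵢ−1)/(1+ψ₁(Kᵢ−1)) = 0.
g(0) = ΣzᵢKᵢ − 1 = 0.629 and g(1) = 1 − Σzᵢ/Kᵢ = -0.144, so a root lies in (0, 1).
Newton iteration, ψ₁⁰ = 0.34:
  ψ₁ = 0.340: g = 0.2786, g' = -0.739 → ψ₁ = 0.717
  ψ₁ = 0.717: g = 0.0403, g' = -0.593 → ψ₁ = 0.785
  ψ₁ = 0.785: g = -0.0004, g' = -0.608 → ψ₁ = 0.784
Converged at ψ₁ = 0.784.
Drum-1 compositions:
  A: x = 0.222, y = 0.590
  B: x = 0.268, y = 0.197
  C: x = 0.510, y = 0.213
Drum-2 feed = drum-1 vapor: z₂ = (0.5904, 0.1966, 0.2131).
Drum 2:
Newton iteration, ψ₂⁰ = 0.51:
  ψ₂ = 0.510: g = -0.0354, g' = -0.553 → ψ₂ = 0.446
  ψ₂ = 0.446: g = -0.0009, g' = -0.526 → ψ₂ = 0.444
Converged at ψ₂ = 0.444.
  A: x = 0.435, y = 0.785
  B: x = 0.253, y = 0.126
  C: x = 0.312, y = 0.089

x_B (drum 2) = 0.253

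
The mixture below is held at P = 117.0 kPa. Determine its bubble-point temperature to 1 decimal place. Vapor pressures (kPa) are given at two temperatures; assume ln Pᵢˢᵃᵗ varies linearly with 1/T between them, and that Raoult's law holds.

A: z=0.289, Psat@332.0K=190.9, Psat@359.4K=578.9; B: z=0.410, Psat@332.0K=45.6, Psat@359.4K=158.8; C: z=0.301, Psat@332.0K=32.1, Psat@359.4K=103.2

Bubble-point temperature: ΣzᵢPᵢˢᵃᵗ(T) = P. Interpolate ln Pᵢˢᵃᵗ = aᵢ + bᵢ/T.
  T = 332.0 K: ΣzᵢPᵢˢᵃᵗ = 83.53 kPa
  T = 359.4 K: ΣzᵢPᵢˢᵃᵗ = 263.47 kPa
  T = 345.7 K: ΣzᵢPᵢˢᵃᵗ = 151.70 kPa
  T = 338.9 K: ΣzᵢPᵢˢᵃᵗ = 113.48 kPa
  T = 342.3 K: ΣzᵢPᵢˢᵃᵗ = 131.39 kPa
  T = 340.6 K: ΣzᵢPᵢˢᵃᵗ = 122.15 kPa
Interpolating between 338.9 K and 340.6 K gives T ≈ 339.6 K.

T = 339.6 K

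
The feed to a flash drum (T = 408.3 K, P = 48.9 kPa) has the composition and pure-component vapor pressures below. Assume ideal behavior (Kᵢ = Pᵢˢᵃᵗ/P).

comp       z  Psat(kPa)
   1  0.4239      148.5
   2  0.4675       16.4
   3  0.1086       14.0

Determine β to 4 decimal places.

Raoult's law: Kᵢ = Pᵢˢᵃᵗ/P = Pᵢˢᵃᵗ/48.9.
  K_1 = 148.5/48.9 = 3.036810, K_2 = 16.4/48.9 = 0.335378, K_3 = 14.0/48.9 = 0.286299
Let β = V/F and solve Σ zᵢ(Kᵢ−1)/(1+β(Kᵢ−1)) = 0.
g(0) = ΣzᵢKᵢ − 1 = 0.4752 and g(1) = 1 − Σzᵢ/Kᵢ = -0.9129, so a root lies in (0, 1).
Newton–Raphson from β = 0.57:
  β = 0.5700: g = -0.23133, g' = -1.0690 → β = 0.3536
  β = 0.3536: g = -0.00792, g' = -1.0461 → β = 0.3460
Converged at β = 0.3460.

β = 0.3460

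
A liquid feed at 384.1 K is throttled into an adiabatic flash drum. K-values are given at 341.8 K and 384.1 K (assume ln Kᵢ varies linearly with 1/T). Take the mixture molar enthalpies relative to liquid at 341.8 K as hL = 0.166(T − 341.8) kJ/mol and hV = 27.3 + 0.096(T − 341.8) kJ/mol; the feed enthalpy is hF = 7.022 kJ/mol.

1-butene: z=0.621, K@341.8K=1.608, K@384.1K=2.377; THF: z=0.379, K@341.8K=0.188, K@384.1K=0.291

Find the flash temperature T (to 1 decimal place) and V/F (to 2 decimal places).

Adiabatic flash: solve Rachford–Rice at each trial T, then check hF = ψ·hV(T) + (1−ψ)·hL(T).
  T = 341.8 K: K = (1.608, 0.188), RR gives ψ = 0.141, H_out = 3.861 kJ/mol
  T = 384.1 K: K = (2.377, 0.291), RR gives ψ = 0.601, H_out = 21.641 kJ/mol
  T = 363.0 K: K = (1.978, 0.237), RR gives ψ = 0.427, H_out = 14.530 kJ/mol
  T = 352.4 K: K = (1.789, 0.212), RR gives ψ = 0.308, H_out = 9.930 kJ/mol
  T = 347.1 K: K = (1.698, 0.200), RR gives ψ = 0.233, H_out = 7.145 kJ/mol
  T = 344.5 K: K = (1.653, 0.194), RR gives ψ = 0.190, H_out = 5.608 kJ/mol
  T = 345.8 K: K = (1.675, 0.197), RR gives ψ = 0.212, H_out = 6.393 kJ/mol
Linear interpolation between T = 345.8 (H_out = 6.393) and T = 347.1 (H_out = 7.145) on hF = 7.022 gives T ≈ 346.9 K, at which ψ = 0.23.

T = 346.9 K, V/F = 0.23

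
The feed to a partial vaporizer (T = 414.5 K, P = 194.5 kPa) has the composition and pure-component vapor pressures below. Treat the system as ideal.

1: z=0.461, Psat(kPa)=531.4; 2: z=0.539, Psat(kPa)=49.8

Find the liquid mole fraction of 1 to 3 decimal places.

Raoult's law: Kᵢ = Pᵢˢᵃᵗ/P = Pᵢˢᵃᵗ/194.5.
  K_1 = 531.4/194.5 = 2.73213, K_2 = 49.8/194.5 = 0.25604
Let ψ = V/F and solve Σ zᵢ(Kᵢ−1)/(1+ψ(Kᵢ−1)) = 0.
g(0) = ΣzᵢKᵢ − 1 = 0.398 and g(1) = 1 − Σzᵢ/Kᵢ = -1.274, so a root lies in (0, 1).
Iterate (Newton) starting at ψ = 0.64:
  ψ = 0.640: g = -0.3868, g' = -1.398 → ψ = 0.363
  ψ = 0.363: g = -0.0595, g' = -1.081 → ψ = 0.308
Converged at ψ = 0.308.
Compositions from xᵢ = zᵢ/(1+ψ(Kᵢ−1)), yᵢ = Kᵢxᵢ:
  1: x = 0.300, y = 0.821
  2: x = 0.700, y = 0.179

x_1 = 0.300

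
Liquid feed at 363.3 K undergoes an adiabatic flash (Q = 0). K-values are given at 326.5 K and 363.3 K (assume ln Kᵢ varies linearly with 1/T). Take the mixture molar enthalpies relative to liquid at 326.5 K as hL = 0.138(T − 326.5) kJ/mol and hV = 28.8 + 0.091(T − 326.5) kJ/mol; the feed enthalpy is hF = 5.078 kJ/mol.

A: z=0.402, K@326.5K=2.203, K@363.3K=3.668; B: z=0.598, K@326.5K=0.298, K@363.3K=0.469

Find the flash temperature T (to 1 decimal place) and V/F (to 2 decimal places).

Adiabatic flash: solve Rachford–Rice at each trial T, then check hF = ψ·hV(T) + (1−ψ)·hL(T).
  T = 326.5 K: K = (2.203, 0.298), RR gives ψ = 0.076, H_out = 2.176 kJ/mol
  T = 363.3 K: K = (3.668, 0.469), RR gives ψ = 0.533, H_out = 19.505 kJ/mol
  T = 344.9 K: K = (2.882, 0.378), RR gives ψ = 0.329, H_out = 11.727 kJ/mol
  T = 335.7 K: K = (2.529, 0.337), RR gives ψ = 0.215, H_out = 7.371 kJ/mol
  T = 331.1 K: K = (2.363, 0.317), RR gives ψ = 0.150, H_out = 4.917 kJ/mol
  T = 333.4 K: K = (2.445, 0.327), RR gives ψ = 0.183, H_out = 6.174 kJ/mol
Linear interpolation between T = 331.1 (H_out = 4.917) and T = 333.4 (H_out = 6.174) on hF = 5.078 gives T ≈ 331.4 K, at which ψ = 0.15.

T = 331.4 K, V/F = 0.15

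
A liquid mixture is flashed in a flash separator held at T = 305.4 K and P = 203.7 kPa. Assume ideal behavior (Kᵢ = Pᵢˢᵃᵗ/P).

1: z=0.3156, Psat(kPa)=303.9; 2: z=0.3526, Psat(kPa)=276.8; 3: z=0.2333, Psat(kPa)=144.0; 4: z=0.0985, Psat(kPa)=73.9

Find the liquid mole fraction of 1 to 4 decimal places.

x_1 = 0.2288

Raoult's law: Kᵢ = Pᵢˢᵃᵗ/P = Pᵢˢᵃᵗ/203.7.
  K_1 = 303.9/203.7 = 1.491900, K_2 = 276.8/203.7 = 1.358861, K_3 = 144.0/203.7 = 0.706922, K_4 = 73.9/203.7 = 0.362788
Newton iteration, β⁰ = 0.39:
  β = 0.3900: g = 0.08053, g' = -0.1851 → β = 0.8252
  β = 0.8252: g = -0.01450, g' = -0.2784 → β = 0.7731
  β = 0.7731: g = -0.00058, g' = -0.2568 → β = 0.7708
Converged at β = 0.7708.
Compositions from xᵢ = zᵢ/(1+β(Kᵢ−1)), yᵢ = Kᵢxᵢ:
  1: x = 0.2288, y = 0.3414
  2: x = 0.2762, y = 0.3753
  3: x = 0.3014, y = 0.2131
  4: x = 0.1936, y = 0.0702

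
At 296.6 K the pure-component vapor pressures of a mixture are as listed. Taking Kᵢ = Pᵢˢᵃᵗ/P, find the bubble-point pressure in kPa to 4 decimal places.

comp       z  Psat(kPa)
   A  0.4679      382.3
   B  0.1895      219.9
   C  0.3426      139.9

At the bubble point ψ → 0, so ΣzᵢKᵢ = 1 with Kᵢ = Pᵢˢᵃᵗ/P ⇒ P = ΣzᵢPᵢˢᵃᵗ.
P = 0.4679·382.3 + 0.1895·219.9 + 0.3426·139.9 = 268.4790 kPa

Pbub = 268.4790 kPa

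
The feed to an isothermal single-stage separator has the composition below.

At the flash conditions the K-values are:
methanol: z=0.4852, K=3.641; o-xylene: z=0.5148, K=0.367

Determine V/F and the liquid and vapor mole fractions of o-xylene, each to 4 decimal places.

Material balance + equilibrium reduce to Σ zᵢ(Kᵢ−1)/(1+V/F(Kᵢ−1)) = 0.
g(0) = ΣzᵢKᵢ − 1 = 0.9555 and g(1) = 1 − Σzᵢ/Kᵢ = -0.5360, so a root lies in (0, 1).
Binary case is linear: z₁(K₁−1)(1+V/F(K₂−1)) + z₂(K₂−1)(1+V/F(K₁−1)) = 0
⇒ V/F = [z₁(K₁−1)+z₂(K₂−1)] / [−(K₁−1)(K₂−1)] = 0.95554/1.67175 = 0.5716
Compositions from xᵢ = zᵢ/(1+V/F(Kᵢ−1)), yᵢ = Kᵢxᵢ:
  methanol: x = 0.1933, y = 0.7040
  o-xylene: x = 0.8067, y = 0.2960

V/F = 0.5716, x_o-xylene = 0.8067, y_o-xylene = 0.2960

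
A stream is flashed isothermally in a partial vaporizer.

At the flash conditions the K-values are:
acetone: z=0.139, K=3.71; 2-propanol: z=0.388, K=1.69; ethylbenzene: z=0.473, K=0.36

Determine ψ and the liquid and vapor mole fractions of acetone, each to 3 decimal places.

ψ = 0.377, x_acetone = 0.069, y_acetone = 0.255

Let ψ = V/F and solve Σ zᵢ(Kᵢ−1)/(1+ψ(Kᵢ−1)) = 0.
Feasibility: ΣzᵢKᵢ = 1.342, Σzᵢ/Kᵢ = 1.581 — both > 1, two phases present.
Newton iteration, ψ⁰ = 0.5:
  ψ = 0.500: g = -0.0862, g' = -0.705 → ψ = 0.378
  ψ = 0.378: g = -0.0008, g' = -0.702 → ψ = 0.377
Converged at ψ = 0.377.
Compositions from xᵢ = zᵢ/(1+ψ(Kᵢ−1)), yᵢ = Kᵢxᵢ:
  acetone: x = 0.069, y = 0.255
  2-propanol: x = 0.308, y = 0.520
  ethylbenzene: x = 0.623, y = 0.224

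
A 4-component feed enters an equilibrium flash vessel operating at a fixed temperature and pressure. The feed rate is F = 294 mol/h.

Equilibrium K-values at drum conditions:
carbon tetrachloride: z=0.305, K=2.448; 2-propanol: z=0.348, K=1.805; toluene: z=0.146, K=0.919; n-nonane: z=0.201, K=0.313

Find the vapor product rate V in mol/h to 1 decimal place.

Material balance + equilibrium reduce to Σ zᵢ(Kᵢ−1)/(1+V/F(Kᵢ−1)) = 0.
Check two-phase: ΣzᵢKᵢ = 1.572 > 1 and Σzᵢ/Kᵢ = 1.118 > 1, so g(0) = 0.572 > 0 and g(1) = -0.118 < 0.
Newton–Raphson from V/F = 0.51:
  V/F = 0.510: g = 0.2277, g' = -0.551 → V/F = 0.924
  V/F = 0.924: g = -0.0409, g' = -0.902 → V/F = 0.878
  V/F = 0.878: g = -0.0023, g' = -0.805 → V/F = 0.875
Converged at V/F = 0.875.
Then V = V/F·F = 0.8753·294 = 257.3 mol/h and L = F − V = 36.7 mol/h.

V = 257.3 mol/h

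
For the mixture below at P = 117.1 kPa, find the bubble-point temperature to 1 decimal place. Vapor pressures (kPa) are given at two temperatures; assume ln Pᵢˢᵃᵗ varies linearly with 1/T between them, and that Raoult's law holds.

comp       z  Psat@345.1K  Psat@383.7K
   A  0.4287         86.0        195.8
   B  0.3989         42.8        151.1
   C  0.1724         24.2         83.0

T = 371.4 K

Bubble-point temperature: ΣzᵢPᵢˢᵃᵗ(T) = P. Interpolate ln Pᵢˢᵃᵗ = aᵢ + bᵢ/T.
  T = 345.1 K: ΣzᵢPᵢˢᵃᵗ = 58.11 kPa
  T = 383.7 K: ΣzᵢPᵢˢᵃᵗ = 158.52 kPa
  T = 364.4 K: ΣzᵢPᵢˢᵃᵗ = 98.01 kPa
  T = 374.0 K: ΣzᵢPᵢˢᵃᵗ = 125.10 kPa
  T = 369.2 K: ΣzᵢPᵢˢᵃᵗ = 110.87 kPa
  T = 371.6 K: ΣzᵢPᵢˢᵃᵗ = 117.81 kPa
Interpolating between 369.2 K and 371.6 K gives T ≈ 371.4 K.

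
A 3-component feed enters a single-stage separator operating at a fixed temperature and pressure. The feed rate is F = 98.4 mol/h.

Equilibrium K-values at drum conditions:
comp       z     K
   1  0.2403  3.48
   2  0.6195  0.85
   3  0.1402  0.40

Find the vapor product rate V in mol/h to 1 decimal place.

Let β = V/F and solve Σ zᵢ(Kᵢ−1)/(1+β(Kᵢ−1)) = 0.
Feasibility: ΣzᵢKᵢ = 1.4189, Σzᵢ/Kᵢ = 1.1484 — both > 1, two phases present.
Newton–Raphson from β = 0.5:
  β = 0.5000: g = 0.04542, g' = -0.4138 → β = 0.6097
  β = 0.6097: g = 0.00230, g' = -0.3766 → β = 0.6158
Converged at β = 0.6158.
Then V = β·F = 0.6158·98.4 = 60.6 mol/h and L = F − V = 37.8 mol/h.

V = 60.6 mol/h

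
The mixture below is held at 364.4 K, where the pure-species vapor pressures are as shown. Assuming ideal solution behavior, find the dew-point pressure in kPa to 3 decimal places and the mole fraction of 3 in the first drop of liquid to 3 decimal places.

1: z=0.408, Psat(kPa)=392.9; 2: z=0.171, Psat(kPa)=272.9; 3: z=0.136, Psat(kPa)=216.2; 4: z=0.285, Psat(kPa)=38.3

Pdew = 102.719 kPa, x_3 = 0.065

At the dew point ψ → 1, so Σzᵢ/Kᵢ = 1 with Kᵢ = Pᵢˢᵃᵗ/P ⇒ 1/P = Σzᵢ/Pᵢˢᵃᵗ.
1/P = 0.408/392.9 + 0.171/272.9 + 0.136/216.2 + 0.285/38.3 = 0.009735 ⇒ P = 102.719 kPa
xᵢ = zᵢP/Pᵢˢᵃᵗ ⇒ x_3 = 0.136·102.719/216.2 = 0.065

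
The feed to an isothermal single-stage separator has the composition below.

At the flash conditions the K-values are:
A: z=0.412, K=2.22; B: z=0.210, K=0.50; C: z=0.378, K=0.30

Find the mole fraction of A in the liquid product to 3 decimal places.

x_A = 0.341

Newton–Raphson from β = 0.31:
  β = 0.310: g = -0.0975, g' = -0.698 → β = 0.170
  β = 0.170: g = 0.0009, g' = -0.722 → β = 0.172
Converged at β = 0.172.
Compositions from xᵢ = zᵢ/(1+β(Kᵢ−1)), yᵢ = Kᵢxᵢ:
  A: x = 0.341, y = 0.756
  B: x = 0.230, y = 0.115
  C: x = 0.430, y = 0.129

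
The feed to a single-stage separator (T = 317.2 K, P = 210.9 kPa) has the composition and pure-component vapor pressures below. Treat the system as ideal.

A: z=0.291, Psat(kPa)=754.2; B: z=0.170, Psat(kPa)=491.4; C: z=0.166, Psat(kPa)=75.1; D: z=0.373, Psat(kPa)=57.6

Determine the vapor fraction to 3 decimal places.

ψ = 0.392

Raoult's law: Kᵢ = Pᵢˢᵃᵗ/P = Pᵢˢᵃᵗ/210.9.
  K_A = 754.2/210.9 = 3.57610, K_B = 491.4/210.9 = 2.33001, K_C = 75.1/210.9 = 0.35609, K_D = 57.6/210.9 = 0.27312
Rachford–Rice: g(ψ) = Σ zᵢ(Kᵢ−1)/(1+ψ(Kᵢ−1)) = 0.
g(0) = ΣzᵢKᵢ − 1 = 0.598 and g(1) = 1 − Σzᵢ/Kᵢ = -0.986, so a root lies in (0, 1).
Iterate (Newton) starting at ψ = 0.46:
  ψ = 0.460: g = -0.0758, g' = -1.104 → ψ = 0.391
  ψ = 0.391: g = 0.0002, g' = -1.117 → ψ = 0.392
Converged at ψ = 0.392.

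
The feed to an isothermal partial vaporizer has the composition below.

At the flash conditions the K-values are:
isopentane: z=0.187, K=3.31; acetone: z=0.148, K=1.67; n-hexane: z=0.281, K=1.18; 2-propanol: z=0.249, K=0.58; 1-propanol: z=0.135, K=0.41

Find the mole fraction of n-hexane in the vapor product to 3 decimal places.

y_n-hexane = 0.295

Rachford–Rice: g(ψ) = Σ zᵢ(Kᵢ−1)/(1+ψ(Kᵢ−1)) = 0.
g(0) = ΣzᵢKᵢ − 1 = 0.397 and g(1) = 1 − Σzᵢ/Kᵢ = -0.142, so a root lies in (0, 1).
Iterate (Newton) starting at ψ = 0.53:
  ψ = 0.530: g = 0.0631, g' = -0.418 → ψ = 0.681
  ψ = 0.681: g = 0.0013, g' = -0.407 → ψ = 0.684
Converged at ψ = 0.684.
Compositions from xᵢ = zᵢ/(1+ψ(Kᵢ−1)), yᵢ = Kᵢxᵢ:
  isopentane: x = 0.072, y = 0.240
  acetone: x = 0.101, y = 0.169
  n-hexane: x = 0.250, y = 0.295
  2-propanol: x = 0.349, y = 0.203
  1-propanol: x = 0.226, y = 0.093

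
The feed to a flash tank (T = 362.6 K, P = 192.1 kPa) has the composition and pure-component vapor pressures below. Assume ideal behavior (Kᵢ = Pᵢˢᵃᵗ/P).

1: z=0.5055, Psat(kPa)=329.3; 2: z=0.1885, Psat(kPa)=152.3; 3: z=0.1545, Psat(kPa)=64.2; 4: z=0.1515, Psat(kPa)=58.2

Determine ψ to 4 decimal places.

Raoult's law: Kᵢ = Pᵢˢᵃᵗ/P = Pᵢˢᵃᵗ/192.1.
  K_1 = 329.3/192.1 = 1.714211, K_2 = 152.3/192.1 = 0.792816, K_3 = 64.2/192.1 = 0.334201, K_4 = 58.2/192.1 = 0.302967
Newton iteration, ψ⁰ = 0.44:
  ψ = 0.4400: g = -0.06607, g' = -0.4492 → ψ = 0.2929
  ψ = 0.2929: g = -0.00349, g' = -0.4074 → ψ = 0.2844
  ψ = 0.2844: g = -0.00001, g' = -0.4060 → ψ = 0.2843
Converged at ψ = 0.2843.

ψ = 0.2843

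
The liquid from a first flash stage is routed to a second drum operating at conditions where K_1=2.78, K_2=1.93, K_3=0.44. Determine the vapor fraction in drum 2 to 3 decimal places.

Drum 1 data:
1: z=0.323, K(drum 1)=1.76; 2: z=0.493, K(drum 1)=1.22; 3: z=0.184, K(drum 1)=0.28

Drum 1:
Let ψ₁ = V/F and solve Σ zᵢ(Kᵢ−1)/(1+ψ₁(Kᵢ−1)) = 0.
g(0) = ΣzᵢKᵢ − 1 = 0.221 and g(1) = 1 − Σzᵢ/Kᵢ = -0.245, so a root lies in (0, 1).
Iterate (Newton) starting at ψ₁ = 0.64:
  ψ₁ = 0.640: g = 0.0145, g' = -0.431 → ψ₁ = 0.674
  ψ₁ = 0.674: g = -0.0005, g' = -0.459 → ψ₁ = 0.673
Converged at ψ₁ = 0.673.
Drum-1 compositions:
  1: x = 0.214, y = 0.376
  2: x = 0.429, y = 0.524
  3: x = 0.357, y = 0.100
Drum-2 feed = drum-1 liquid: z₂ = (0.2137, 0.4294, 0.3568).
Drum 2:
Let ψ₂ = V/F and solve Σ zᵢ(Kᵢ−1)/(1+ψ₂(Kᵢ−1)) = 0.
Feasibility: ΣzᵢKᵢ = 1.580, Σzᵢ/Kᵢ = 1.110 — both > 1, two phases present.
Newton iteration, ψ₂⁰ = 0.5:
  ψ₂ = 0.500: g = 0.1964, g' = -0.578 → ψ₂ = 0.839
Converged at ψ₂ = 0.839.
  1: x = 0.086, y = 0.238
  2: x = 0.241, y = 0.466
  3: x = 0.673, y = 0.296

V/F (drum 2) = 0.839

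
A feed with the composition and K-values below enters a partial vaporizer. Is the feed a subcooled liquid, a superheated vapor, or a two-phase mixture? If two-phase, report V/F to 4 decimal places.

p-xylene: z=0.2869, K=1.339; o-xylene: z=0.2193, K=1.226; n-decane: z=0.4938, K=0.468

ΣzᵢKᵢ = 0.8841; Σzᵢ/Kᵢ = 1.4483.
Since ΣzᵢKᵢ < 1 the mixture is below its bubble point — single liquid phase.

subcooled liquid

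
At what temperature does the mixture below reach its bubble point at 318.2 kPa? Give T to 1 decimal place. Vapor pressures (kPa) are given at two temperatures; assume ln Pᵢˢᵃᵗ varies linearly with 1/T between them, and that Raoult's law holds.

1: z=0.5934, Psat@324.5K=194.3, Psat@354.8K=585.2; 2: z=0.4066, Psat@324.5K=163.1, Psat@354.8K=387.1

Bubble-point temperature: ΣzᵢPᵢˢᵃᵗ(T) = P. Interpolate ln Pᵢˢᵃᵗ = aᵢ + bᵢ/T.
  T = 324.5 K: ΣzᵢPᵢˢᵃᵗ = 181.61 kPa
  T = 354.8 K: ΣzᵢPᵢˢᵃᵗ = 504.65 kPa
  T = 339.6 K: ΣzᵢPᵢˢᵃᵗ = 308.71 kPa
  T = 347.2 K: ΣzᵢPᵢˢᵃᵗ = 396.69 kPa
  T = 343.4 K: ΣzᵢPᵢˢᵃᵗ = 350.40 kPa
  T = 341.5 K: ΣzᵢPᵢˢᵃᵗ = 329.00 kPa
Interpolating between 339.6 K and 341.5 K gives T ≈ 340.5 K.

T = 340.5 K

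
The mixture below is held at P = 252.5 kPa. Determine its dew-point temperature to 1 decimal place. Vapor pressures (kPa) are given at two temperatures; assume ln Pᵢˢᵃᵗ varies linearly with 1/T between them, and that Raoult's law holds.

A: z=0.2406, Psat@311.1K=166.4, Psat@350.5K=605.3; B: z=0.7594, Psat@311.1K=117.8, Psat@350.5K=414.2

T = 331.4 K

Dew-point temperature: Σzᵢ·P/Pᵢˢᵃᵗ(T) = 1. Interpolate ln Pᵢˢᵃᵗ = aᵢ + bᵢ/T.
  T = 311.1 K: ΣzᵢP/Pᵢˢᵃᵗ = 1.9928
  T = 350.5 K: ΣzᵢP/Pᵢˢᵃᵗ = 0.5633
  T = 330.8 K: ΣzᵢP/Pᵢˢᵃᵗ = 1.0204
  T = 340.6 K: ΣzᵢP/Pᵢˢᵃᵗ = 0.7528
  T = 335.7 K: ΣzᵢP/Pᵢˢᵃᵗ = 0.8745
  T = 333.2 K: ΣzᵢP/Pᵢˢᵃᵗ = 0.9456
  T = 332.0 K: ΣzᵢP/Pᵢˢᵃᵗ = 0.9821
Interpolating between 330.8 K and 332.0 K gives T ≈ 331.4 K.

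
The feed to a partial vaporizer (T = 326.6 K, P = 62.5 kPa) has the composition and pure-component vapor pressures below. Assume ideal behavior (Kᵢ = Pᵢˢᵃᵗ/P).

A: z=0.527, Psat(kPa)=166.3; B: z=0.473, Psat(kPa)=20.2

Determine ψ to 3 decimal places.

Raoult's law: Kᵢ = Pᵢˢᵃᵗ/P = Pᵢˢᵃᵗ/62.5.
  K_A = 166.3/62.5 = 2.66080, K_B = 20.2/62.5 = 0.32320
Let ψ = V/F and solve Σ zᵢ(Kᵢ−1)/(1+ψ(Kᵢ−1)) = 0.
g(0) = ΣzᵢKᵢ − 1 = 0.555 and g(1) = 1 − Σzᵢ/Kᵢ = -0.662, so a root lies in (0, 1).
Binary case is linear: z₁(K₁−1)(1+ψ(K₂−1)) + z₂(K₂−1)(1+ψ(K₁−1)) = 0
⇒ ψ = [z₁(K₁−1)+z₂(K₂−1)] / [−(K₁−1)(K₂−1)] = 0.5551/1.1240 = 0.494

ψ = 0.494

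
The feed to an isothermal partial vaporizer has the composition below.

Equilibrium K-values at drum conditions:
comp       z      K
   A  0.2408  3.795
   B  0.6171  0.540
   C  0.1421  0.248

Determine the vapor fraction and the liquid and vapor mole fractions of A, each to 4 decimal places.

Rachford–Rice: g(ψ) = Σ zᵢ(Kᵢ−1)/(1+ψ(Kᵢ−1)) = 0.
Feasibility: ΣzᵢKᵢ = 1.2823, Σzᵢ/Kᵢ = 1.7792 — both > 1, two phases present.
Newton–Raphson from ψ = 0.4:
  ψ = 0.4000: g = -0.18294, g' = -0.7798 → ψ = 0.1654
  ψ = 0.1654: g = 0.03097, g' = -1.1375 → ψ = 0.1926
  ψ = 0.1926: g = 0.00106, g' = -1.0619 → ψ = 0.1936
Converged at ψ = 0.1936.
Compositions from xᵢ = zᵢ/(1+ψ(Kᵢ−1)), yᵢ = Kᵢxᵢ:
  A: x = 0.1562, y = 0.5929
  B: x = 0.6774, y = 0.3658
  C: x = 0.1663, y = 0.0412

ψ = 0.1936, x_A = 0.1562, y_A = 0.5929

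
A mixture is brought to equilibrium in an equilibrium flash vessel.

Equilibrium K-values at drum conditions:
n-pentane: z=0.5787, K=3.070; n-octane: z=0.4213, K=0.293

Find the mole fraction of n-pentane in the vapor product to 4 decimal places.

y_n-pentane = 0.7816

Binary case is linear: z₁(K₁−1)(1+V/F(K₂−1)) + z₂(K₂−1)(1+V/F(K₁−1)) = 0
⇒ V/F = [z₁(K₁−1)+z₂(K₂−1)] / [−(K₁−1)(K₂−1)] = 0.90005/1.46349 = 0.6150
Compositions from xᵢ = zᵢ/(1+V/F(Kᵢ−1)), yᵢ = Kᵢxᵢ:
  n-pentane: x = 0.2546, y = 0.7816
  n-octane: x = 0.7454, y = 0.2184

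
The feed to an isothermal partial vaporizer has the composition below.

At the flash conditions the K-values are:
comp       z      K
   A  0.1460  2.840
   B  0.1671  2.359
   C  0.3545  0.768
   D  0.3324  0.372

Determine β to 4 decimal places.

β = 0.2809

Material balance + equilibrium reduce to Σ zᵢ(Kᵢ−1)/(1+β(Kᵢ−1)) = 0.
Check two-phase: ΣzᵢKᵢ = 1.2047 > 1 and Σzᵢ/Kᵢ = 1.4774 > 1, so g(0) = 0.2047 > 0 and g(1) = -0.4774 < 0.
Newton–Raphson from β = 0.45:
  β = 0.4500: g = -0.09494, g' = -0.5453 → β = 0.2759
  β = 0.2759: g = 0.00299, g' = -0.5943 → β = 0.2809
Converged at β = 0.2809.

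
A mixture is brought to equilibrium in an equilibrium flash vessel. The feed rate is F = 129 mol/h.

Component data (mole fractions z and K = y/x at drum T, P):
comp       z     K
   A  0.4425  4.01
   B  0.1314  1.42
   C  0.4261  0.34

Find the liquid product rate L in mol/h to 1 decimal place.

Newton iteration, β⁰ = 0.5:
  β = 0.5000: g = 0.15758, g' = -1.0682 → β = 0.6475
  β = 0.6475: g = 0.00393, g' = -1.0413 → β = 0.6513
Converged at β = 0.6513.
Then V = β·F = 0.6513·129 = 84.0 mol/h and L = F − V = 45.0 mol/h.

L = 45.0 mol/h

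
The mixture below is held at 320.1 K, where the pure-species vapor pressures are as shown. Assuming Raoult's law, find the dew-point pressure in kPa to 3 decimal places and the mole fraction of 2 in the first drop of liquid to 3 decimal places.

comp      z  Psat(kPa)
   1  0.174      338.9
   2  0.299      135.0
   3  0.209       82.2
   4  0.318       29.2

At the dew point ψ → 1, so Σzᵢ/Kᵢ = 1 with Kᵢ = Pᵢˢᵃᵗ/P ⇒ 1/P = Σzᵢ/Pᵢˢᵃᵗ.
1/P = 0.174/338.9 + 0.299/135.0 + 0.209/82.2 + 0.318/29.2 = 0.016161 ⇒ P = 61.876 kPa
xᵢ = zᵢP/Pᵢˢᵃᵗ ⇒ x_2 = 0.299·61.876/135.0 = 0.137

Pdew = 61.876 kPa, x_2 = 0.137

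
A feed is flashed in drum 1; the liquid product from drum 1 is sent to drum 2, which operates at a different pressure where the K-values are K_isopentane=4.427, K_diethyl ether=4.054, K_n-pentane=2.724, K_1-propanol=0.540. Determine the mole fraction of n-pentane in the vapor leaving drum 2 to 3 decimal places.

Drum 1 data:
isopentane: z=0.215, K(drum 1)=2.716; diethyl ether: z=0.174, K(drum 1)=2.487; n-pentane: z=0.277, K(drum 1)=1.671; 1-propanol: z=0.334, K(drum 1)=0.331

y_n-pentane (drum 2) = 0.266

Drum 1:
Newton–Raphson from ψ₁ = 0.5:
  ψ₁ = 0.500: g = 0.1504, g' = -0.717 → ψ₁ = 0.710
  ψ₁ = 0.710: g = -0.0072, g' = -0.819 → ψ₁ = 0.701
Converged at ψ₁ = 0.701.
Drum-1 compositions:
  isopentane: x = 0.098, y = 0.265
  diethyl ether: x = 0.085, y = 0.212
  n-pentane: x = 0.188, y = 0.315
  1-propanol: x = 0.629, y = 0.208
Drum-2 feed = drum-1 liquid: z₂ = (0.0976, 0.0852, 0.1884, 0.6288).
Drum 2:
Let ψ₂ = V/F and solve Σ zᵢ(Kᵢ−1)/(1+ψ₂(Kᵢ−1)) = 0.
Feasibility: ΣzᵢKᵢ = 1.630, Σzᵢ/Kᵢ = 1.277 — both > 1, two phases present.
Newton iteration, ψ₂⁰ = 0.5:
  ψ₂ = 0.500: g = 0.0251, g' = -0.666 → ψ₂ = 0.538
Converged at ψ₂ = 0.538.
  isopentane: x = 0.034, y = 0.152
  diethyl ether: x = 0.032, y = 0.131
  n-pentane: x = 0.098, y = 0.266
  1-propanol: x = 0.836, y = 0.451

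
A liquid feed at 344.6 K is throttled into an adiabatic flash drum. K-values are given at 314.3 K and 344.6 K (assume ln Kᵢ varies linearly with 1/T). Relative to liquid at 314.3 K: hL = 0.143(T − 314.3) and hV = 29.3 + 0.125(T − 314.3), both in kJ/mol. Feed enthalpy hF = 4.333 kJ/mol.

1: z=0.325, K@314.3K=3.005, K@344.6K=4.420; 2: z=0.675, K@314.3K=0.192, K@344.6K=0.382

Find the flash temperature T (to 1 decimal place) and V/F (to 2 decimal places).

Adiabatic flash: solve Rachford–Rice at each trial T, then check hF = ψ·hV(T) + (1−ψ)·hL(T).
  T = 314.3 K: K = (3.005, 0.192), RR gives ψ = 0.066, H_out = 1.921 kJ/mol
  T = 344.6 K: K = (4.420, 0.382), RR gives ψ = 0.329, H_out = 13.779 kJ/mol
  T = 329.5 K: K = (3.679, 0.275), RR gives ψ = 0.197, H_out = 7.881 kJ/mol
  T = 321.9 K: K = (3.333, 0.231), RR gives ψ = 0.133, H_out = 4.974 kJ/mol
  T = 318.1 K: K = (3.167, 0.211), RR gives ψ = 0.100, H_out = 3.475 kJ/mol
  T = 320.0 K: K = (3.249, 0.221), RR gives ψ = 0.117, H_out = 4.230 kJ/mol
Linear interpolation between T = 320.0 (H_out = 4.230) and T = 321.9 (H_out = 4.974) on hF = 4.333 gives T ≈ 320.3 K, at which ψ = 0.12.

T = 320.3 K, V/F = 0.12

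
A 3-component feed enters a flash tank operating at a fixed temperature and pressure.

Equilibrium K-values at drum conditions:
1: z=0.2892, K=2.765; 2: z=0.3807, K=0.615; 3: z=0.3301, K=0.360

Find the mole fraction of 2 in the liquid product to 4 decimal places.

x_2 = 0.4071

Material balance + equilibrium reduce to Σ zᵢ(Kᵢ−1)/(1+V/F(Kᵢ−1)) = 0.
Feasibility: ΣzᵢKᵢ = 1.1526, Σzᵢ/Kᵢ = 1.6406 — both > 1, two phases present.
Iterate (Newton) starting at V/F = 0.66:
  V/F = 0.6600: g = -0.32648, g' = -0.6989 → V/F = 0.1929
  V/F = 0.1929: g = -0.01854, g' = -0.7432 → V/F = 0.1679
  V/F = 0.1679: g = 0.00033, g' = -0.7703 → V/F = 0.1684
Converged at V/F = 0.1684.
Compositions from xᵢ = zᵢ/(1+V/F(Kᵢ−1)), yᵢ = Kᵢxᵢ:
  1: x = 0.2229, y = 0.6165
  2: x = 0.4071, y = 0.2504
  3: x = 0.3700, y = 0.1332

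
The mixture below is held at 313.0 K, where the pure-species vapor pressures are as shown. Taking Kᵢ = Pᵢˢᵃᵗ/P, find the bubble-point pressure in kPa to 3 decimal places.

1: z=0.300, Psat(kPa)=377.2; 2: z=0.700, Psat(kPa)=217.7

At the bubble point ψ → 0, so ΣzᵢKᵢ = 1 with Kᵢ = Pᵢˢᵃᵗ/P ⇒ P = ΣzᵢPᵢˢᵃᵗ.
P = 0.300·377.2 + 0.700·217.7 = 265.550 kPa

Pbub = 265.550 kPa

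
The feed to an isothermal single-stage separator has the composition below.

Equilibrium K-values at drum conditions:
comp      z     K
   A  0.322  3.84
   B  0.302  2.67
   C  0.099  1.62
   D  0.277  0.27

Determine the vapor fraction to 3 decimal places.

Let ψ = V/F and solve Σ zᵢ(Kᵢ−1)/(1+ψ(Kᵢ−1)) = 0.
Feasibility: ΣzᵢKᵢ = 2.278, Σzᵢ/Kᵢ = 1.284 — both > 1, two phases present.
Newton iteration, ψ⁰ = 0.34:
  ψ = 0.340: g = 0.5687, g' = -1.302 → ψ = 0.777
  ψ = 0.777: g = 0.0792, g' = -1.217 → ψ = 0.842
  ψ = 0.842: g = -0.0049, g' = -1.381 → ψ = 0.838
Converged at ψ = 0.838.

ψ = 0.838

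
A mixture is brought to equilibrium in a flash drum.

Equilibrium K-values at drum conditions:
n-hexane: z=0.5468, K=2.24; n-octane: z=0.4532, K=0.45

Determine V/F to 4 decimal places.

Rachford–Rice: g(V/F) = Σ zᵢ(Kᵢ−1)/(1+V/F(Kᵢ−1)) = 0.
Feasibility: ΣzᵢKᵢ = 1.4288, Σzᵢ/Kᵢ = 1.2512 — both > 1, two phases present.
Binary case is linear: z₁(K₁−1)(1+V/F(K₂−1)) + z₂(K₂−1)(1+V/F(K₁−1)) = 0
⇒ V/F = [z₁(K₁−1)+z₂(K₂−1)] / [−(K₁−1)(K₂−1)] = 0.42877/0.68200 = 0.6287

V/F = 0.6287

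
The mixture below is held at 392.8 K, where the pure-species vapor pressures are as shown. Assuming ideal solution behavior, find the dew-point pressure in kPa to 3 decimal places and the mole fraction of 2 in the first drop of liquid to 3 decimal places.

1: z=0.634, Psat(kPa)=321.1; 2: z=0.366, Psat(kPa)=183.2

At the dew point ψ → 1, so Σzᵢ/Kᵢ = 1 with Kᵢ = Pᵢˢᵃᵗ/P ⇒ 1/P = Σzᵢ/Pᵢˢᵃᵗ.
1/P = 0.634/321.1 + 0.366/183.2 = 0.003972 ⇒ P = 251.745 kPa
xᵢ = zᵢP/Pᵢˢᵃᵗ ⇒ x_2 = 0.366·251.745/183.2 = 0.503

Pdew = 251.745 kPa, x_2 = 0.503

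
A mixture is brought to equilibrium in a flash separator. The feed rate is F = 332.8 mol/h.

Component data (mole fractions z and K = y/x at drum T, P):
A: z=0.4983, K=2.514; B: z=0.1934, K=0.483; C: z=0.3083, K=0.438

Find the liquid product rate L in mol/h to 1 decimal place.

Newton–Raphson from V/F = 0.5:
  V/F = 0.5000: g = 0.05356, g' = -0.6524 → V/F = 0.5821
  V/F = 0.5821: g = 0.00048, g' = -0.6436 → V/F = 0.5828
Converged at V/F = 0.5828.
Then V = V/F·F = 0.5828·332.8 = 194.0 mol/h and L = F − V = 138.8 mol/h.

L = 138.8 mol/h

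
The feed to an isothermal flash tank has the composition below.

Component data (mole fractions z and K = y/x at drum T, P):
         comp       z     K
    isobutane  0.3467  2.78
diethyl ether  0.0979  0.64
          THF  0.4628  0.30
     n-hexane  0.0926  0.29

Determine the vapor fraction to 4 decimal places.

Newton–Raphson from ψ = 0.5:
  ψ = 0.5000: g = -0.31679, g' = -0.9753 → ψ = 0.1752
  ψ = 0.1752: g = -0.01152, g' = -1.0082 → ψ = 0.1638
Converged at ψ = 0.1638.

ψ = 0.1638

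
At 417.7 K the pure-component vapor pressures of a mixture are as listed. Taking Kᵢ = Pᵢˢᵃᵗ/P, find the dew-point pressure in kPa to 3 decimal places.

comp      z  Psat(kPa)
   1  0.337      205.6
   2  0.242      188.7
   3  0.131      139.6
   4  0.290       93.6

Pdew = 143.714 kPa

At the dew point ψ → 1, so Σzᵢ/Kᵢ = 1 with Kᵢ = Pᵢˢᵃᵗ/P ⇒ 1/P = Σzᵢ/Pᵢˢᵃᵗ.
1/P = 0.337/205.6 + 0.242/188.7 + 0.131/139.6 + 0.290/93.6 = 0.006958 ⇒ P = 143.714 kPa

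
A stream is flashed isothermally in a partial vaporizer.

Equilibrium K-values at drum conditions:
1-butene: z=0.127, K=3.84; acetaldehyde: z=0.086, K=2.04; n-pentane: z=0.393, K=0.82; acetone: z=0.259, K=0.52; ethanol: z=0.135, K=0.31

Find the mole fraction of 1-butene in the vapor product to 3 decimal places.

y_1-butene = 0.324

Rachford–Rice: g(V/F) = Σ zᵢ(Kᵢ−1)/(1+V/F(Kᵢ−1)) = 0.
g(0) = ΣzᵢKᵢ − 1 = 0.162 and g(1) = 1 − Σzᵢ/Kᵢ = -0.488, so a root lies in (0, 1).
Newton iteration, V/F⁰ = 0.54:
  V/F = 0.540: g = -0.1950, g' = -0.485 → V/F = 0.138
  V/F = 0.138: g = 0.0285, g' = -0.760 → V/F = 0.176
  V/F = 0.176: g = 0.0014, g' = -0.690 → V/F = 0.178
Converged at V/F = 0.178.
Compositions from xᵢ = zᵢ/(1+V/F(Kᵢ−1)), yᵢ = Kᵢxᵢ:
  1-butene: x = 0.084, y = 0.324
  acetaldehyde: x = 0.073, y = 0.148
  n-pentane: x = 0.406, y = 0.333
  acetone: x = 0.283, y = 0.147
  ethanol: x = 0.154, y = 0.048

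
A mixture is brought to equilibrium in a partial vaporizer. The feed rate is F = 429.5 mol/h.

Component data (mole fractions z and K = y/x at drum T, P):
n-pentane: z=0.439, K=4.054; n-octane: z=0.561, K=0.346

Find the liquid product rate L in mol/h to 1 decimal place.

L = 220.1 mol/h

Material balance + equilibrium reduce to Σ zᵢ(Kᵢ−1)/(1+V/F(Kᵢ−1)) = 0.
g(0) = ΣzᵢKᵢ − 1 = 0.974 and g(1) = 1 − Σzᵢ/Kᵢ = -0.730, so a root lies in (0, 1).
Binary case is linear: z₁(K₁−1)(1+V/F(K₂−1)) + z₂(K₂−1)(1+V/F(K₁−1)) = 0
⇒ V/F = [z₁(K₁−1)+z₂(K₂−1)] / [−(K₁−1)(K₂−1)] = 0.9738/1.9973 = 0.488
Then V = V/F·F = 0.4876·429.5 = 209.4 mol/h and L = F − V = 220.1 mol/h.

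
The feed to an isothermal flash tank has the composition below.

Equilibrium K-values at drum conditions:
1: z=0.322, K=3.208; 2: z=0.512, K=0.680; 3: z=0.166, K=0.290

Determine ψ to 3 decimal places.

ψ = 0.438

Material balance + equilibrium reduce to Σ zᵢ(Kᵢ−1)/(1+ψ(Kᵢ−1)) = 0.
Feasibility: ΣzᵢKᵢ = 1.429, Σzᵢ/Kᵢ = 1.426 — both > 1, two phases present.
Newton iteration, ψ⁰ = 0.35:
  ψ = 0.350: g = 0.0597, g' = -0.714 → ψ = 0.434
  ψ = 0.434: g = 0.0027, g' = -0.655 → ψ = 0.438
Converged at ψ = 0.438.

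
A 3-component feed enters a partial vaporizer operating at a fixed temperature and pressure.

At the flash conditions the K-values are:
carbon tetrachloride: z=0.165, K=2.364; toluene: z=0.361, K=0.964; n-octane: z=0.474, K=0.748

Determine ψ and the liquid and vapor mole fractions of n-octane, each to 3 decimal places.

Newton–Raphson from ψ = 0.5:
  ψ = 0.500: g = -0.0161, g' = -0.148 → ψ = 0.392
  ψ = 0.392: g = 0.0010, g' = -0.168 → ψ = 0.398
Converged at ψ = 0.398.
Compositions from xᵢ = zᵢ/(1+ψ(Kᵢ−1)), yᵢ = Kᵢxᵢ:
  carbon tetrachloride: x = 0.107, y = 0.253
  toluene: x = 0.366, y = 0.353
  n-octane: x = 0.527, y = 0.394

ψ = 0.398, x_n-octane = 0.527, y_n-octane = 0.394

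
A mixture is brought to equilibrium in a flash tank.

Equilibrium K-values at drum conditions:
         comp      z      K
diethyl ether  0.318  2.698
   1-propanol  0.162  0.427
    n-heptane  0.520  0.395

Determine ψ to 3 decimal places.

Rachford–Rice: g(ψ) = Σ zᵢ(Kᵢ−1)/(1+ψ(Kᵢ−1)) = 0.
Feasibility: ΣzᵢKᵢ = 1.133, Σzᵢ/Kᵢ = 1.814 — both > 1, two phases present.
Newton–Raphson from ψ = 0.41:
  ψ = 0.410: g = -0.2214, g' = -0.746 → ψ = 0.113
  ψ = 0.113: g = 0.0158, g' = -0.925 → ψ = 0.130
  ψ = 0.130: g = 0.0002, g' = -0.901 → ψ = 0.131
Converged at ψ = 0.131.

ψ = 0.131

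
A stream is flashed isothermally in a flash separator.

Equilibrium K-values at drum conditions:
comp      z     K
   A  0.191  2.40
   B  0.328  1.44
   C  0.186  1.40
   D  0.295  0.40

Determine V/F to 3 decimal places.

V/F = 0.696

Rachford–Rice: g(V/F) = Σ zᵢ(Kᵢ−1)/(1+V/F(Kᵢ−1)) = 0.
Check two-phase: ΣzᵢKᵢ = 1.309 > 1 and Σzᵢ/Kᵢ = 1.178 > 1, so g(0) = 0.309 > 0 and g(1) = -0.178 < 0.
Newton–Raphson from V/F = 0.46:
  V/F = 0.460: g = 0.1010, g' = -0.406 → V/F = 0.709
  V/F = 0.709: g = -0.0057, g' = -0.471 → V/F = 0.697
  V/F = 0.697: g = -0.0000, g' = -0.465 → V/F = 0.696
Converged at V/F = 0.696.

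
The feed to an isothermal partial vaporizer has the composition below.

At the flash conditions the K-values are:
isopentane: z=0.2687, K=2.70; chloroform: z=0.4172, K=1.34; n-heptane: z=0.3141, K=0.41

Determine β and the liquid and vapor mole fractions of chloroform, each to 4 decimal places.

β = 0.7145, x_chloroform = 0.3357, y_chloroform = 0.4498

Iterate (Newton) starting at β = 0.34:
  β = 0.3400: g = 0.18480, g' = -0.5217 → β = 0.6942
  β = 0.6942: g = 0.01040, g' = -0.5086 → β = 0.7147
  β = 0.7147: g = -0.00008, g' = -0.5164 → β = 0.7145
Converged at β = 0.7145.
Compositions from xᵢ = zᵢ/(1+β(Kᵢ−1)), yᵢ = Kᵢxᵢ:
  isopentane: x = 0.1213, y = 0.3276
  chloroform: x = 0.3357, y = 0.4498
  n-heptane: x = 0.5430, y = 0.2226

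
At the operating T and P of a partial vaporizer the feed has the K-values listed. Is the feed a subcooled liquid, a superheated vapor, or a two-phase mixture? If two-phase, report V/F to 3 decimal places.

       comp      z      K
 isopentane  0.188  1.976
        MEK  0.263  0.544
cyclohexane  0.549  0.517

ΣzᵢKᵢ = 0.798; Σzᵢ/Kᵢ = 1.640.
Since ΣzᵢKᵢ < 1 the mixture is below its bubble point — single liquid phase.

subcooled liquid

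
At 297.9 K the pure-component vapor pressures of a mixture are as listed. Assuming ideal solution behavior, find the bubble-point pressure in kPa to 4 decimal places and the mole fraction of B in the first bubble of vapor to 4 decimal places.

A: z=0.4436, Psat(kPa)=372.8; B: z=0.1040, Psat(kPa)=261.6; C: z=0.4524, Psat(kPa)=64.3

Pbub = 221.6698 kPa, y_B = 0.1227

At the bubble point ψ → 0, so ΣzᵢKᵢ = 1 with Kᵢ = Pᵢˢᵃᵗ/P ⇒ P = ΣzᵢPᵢˢᵃᵗ.
P = 0.4436·372.8 + 0.1040·261.6 + 0.4524·64.3 = 221.6698 kPa
yᵢ = zᵢPᵢˢᵃᵗ/P ⇒ y_B = 0.1040·261.6/221.6698 = 0.1227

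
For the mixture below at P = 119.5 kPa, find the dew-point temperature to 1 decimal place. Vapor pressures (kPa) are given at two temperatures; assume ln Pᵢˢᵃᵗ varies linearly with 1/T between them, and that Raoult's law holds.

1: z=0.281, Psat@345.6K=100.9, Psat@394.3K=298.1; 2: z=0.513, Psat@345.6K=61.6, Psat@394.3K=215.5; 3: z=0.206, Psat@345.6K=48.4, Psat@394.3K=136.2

Dew-point temperature: Σzᵢ·P/Pᵢˢᵃᵗ(T) = 1. Interpolate ln Pᵢˢᵃᵗ = aᵢ + bᵢ/T.
  T = 345.6 K: ΣzᵢP/Pᵢˢᵃᵗ = 1.8366
  T = 394.3 K: ΣzᵢP/Pᵢˢᵃᵗ = 0.5779
  T = 370.0 K: ΣzᵢP/Pᵢˢᵃᵗ = 0.9893
  T = 357.8 K: ΣzᵢP/Pᵢˢᵃᵗ = 1.3333
  T = 363.9 K: ΣzᵢP/Pᵢˢᵃᵗ = 1.1455
  T = 366.9 K: ΣzᵢP/Pᵢˢᵃᵗ = 1.0652
  T = 368.4 K: ΣzᵢP/Pᵢˢᵃᵗ = 1.0276
  T = 369.2 K: ΣzᵢP/Pᵢˢᵃᵗ = 1.0082
Interpolating between 369.2 K and 370.0 K gives T ≈ 369.5 K.

T = 369.5 K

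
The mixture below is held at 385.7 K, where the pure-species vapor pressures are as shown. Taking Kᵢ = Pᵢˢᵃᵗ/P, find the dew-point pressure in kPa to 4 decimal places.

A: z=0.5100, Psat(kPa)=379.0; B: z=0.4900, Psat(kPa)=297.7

Pdew = 334.2694 kPa

At the dew point ψ → 1, so Σzᵢ/Kᵢ = 1 with Kᵢ = Pᵢˢᵃᵗ/P ⇒ 1/P = Σzᵢ/Pᵢˢᵃᵗ.
1/P = 0.5100/379.0 + 0.4900/297.7 = 0.0029916 ⇒ P = 334.2694 kPa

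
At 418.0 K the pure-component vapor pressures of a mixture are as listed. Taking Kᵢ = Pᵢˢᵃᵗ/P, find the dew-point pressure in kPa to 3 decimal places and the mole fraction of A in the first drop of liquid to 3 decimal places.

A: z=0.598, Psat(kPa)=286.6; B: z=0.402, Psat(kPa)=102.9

At the dew point ψ → 1, so Σzᵢ/Kᵢ = 1 with Kᵢ = Pᵢˢᵃᵗ/P ⇒ 1/P = Σzᵢ/Pᵢˢᵃᵗ.
1/P = 0.598/286.6 + 0.402/102.9 = 0.005993 ⇒ P = 166.855 kPa
xᵢ = zᵢP/Pᵢˢᵃᵗ ⇒ x_A = 0.598·166.855/286.6 = 0.348

Pdew = 166.855 kPa, x_A = 0.348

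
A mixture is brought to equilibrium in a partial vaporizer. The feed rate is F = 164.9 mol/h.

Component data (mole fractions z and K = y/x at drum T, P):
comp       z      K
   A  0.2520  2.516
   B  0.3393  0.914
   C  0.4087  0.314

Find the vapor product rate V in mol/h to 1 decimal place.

Rachford–Rice: g(ψ) = Σ zᵢ(Kᵢ−1)/(1+ψ(Kᵢ−1)) = 0.
Feasibility: ΣzᵢKᵢ = 1.0725, Σzᵢ/Kᵢ = 1.7730 — both > 1, two phases present.
Newton–Raphson from ψ = 0.31:
  ψ = 0.3100: g = -0.12618, g' = -0.5809 → ψ = 0.0928
  ψ = 0.0928: g = 0.00607, g' = -0.6670 → ψ = 0.1019
  ψ = 0.1019: g = 0.00003, g' = -0.6594 → ψ = 0.1020
Converged at ψ = 0.1020.
Then V = ψ·F = 0.1020·164.9 = 16.8 mol/h and L = F − V = 148.1 mol/h.

V = 16.8 mol/h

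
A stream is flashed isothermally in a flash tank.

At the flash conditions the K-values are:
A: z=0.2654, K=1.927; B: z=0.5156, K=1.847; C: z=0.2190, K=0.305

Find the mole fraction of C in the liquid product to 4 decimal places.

x_C = 0.5569

Material balance + equilibrium reduce to Σ zᵢ(Kᵢ−1)/(1+β(Kᵢ−1)) = 0.
Check two-phase: ΣzᵢKᵢ = 1.5305 > 1 and Σzᵢ/Kᵢ = 1.1349 > 1, so g(0) = 0.5305 > 0 and g(1) = -0.1349 < 0.
Newton–Raphson from β = 0.5:
  β = 0.5000: g = 0.24163, g' = -0.5375 → β = 0.9496
  β = 0.9496: g = -0.07470, g' = -1.0929 → β = 0.8812
  β = 0.8812: g = -0.00725, g' = -0.8946 → β = 0.8731
  β = 0.8731: g = -0.00008, g' = -0.8761 → β = 0.8730
Converged at β = 0.8730.
Compositions from xᵢ = zᵢ/(1+β(Kᵢ−1)), yᵢ = Kᵢxᵢ:
  A: x = 0.1467, y = 0.2827
  B: x = 0.2964, y = 0.5475
  C: x = 0.5569, y = 0.1699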